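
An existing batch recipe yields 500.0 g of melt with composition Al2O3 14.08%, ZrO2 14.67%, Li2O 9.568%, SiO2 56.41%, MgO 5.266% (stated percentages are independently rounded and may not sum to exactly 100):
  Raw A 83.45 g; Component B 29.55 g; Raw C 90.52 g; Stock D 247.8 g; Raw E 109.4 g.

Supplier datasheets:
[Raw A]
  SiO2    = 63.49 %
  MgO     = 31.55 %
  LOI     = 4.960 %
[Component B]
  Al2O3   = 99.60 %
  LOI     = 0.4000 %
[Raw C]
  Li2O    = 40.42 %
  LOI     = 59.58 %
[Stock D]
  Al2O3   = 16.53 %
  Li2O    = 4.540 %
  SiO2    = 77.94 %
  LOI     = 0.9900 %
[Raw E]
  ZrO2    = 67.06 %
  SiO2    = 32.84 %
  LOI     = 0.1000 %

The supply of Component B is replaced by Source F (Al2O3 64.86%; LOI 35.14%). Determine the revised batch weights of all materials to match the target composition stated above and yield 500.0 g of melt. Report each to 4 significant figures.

Values along the way are displayed rounded off to 4 significant figures in the working. The whole derivation carries full precision at each step; every reported number is rounded once only. All derived quantities, which include net glass mass, ignition loss, the totals, five oxide percentages, the yield, are computed in full float precision, exactly as shown in either problem or answer, from the weighed amounts for 500.0 g of glass.
The oxide mass targets at 500.0 g melt:
  Al2O3: 14.08% × 500.0 = 70.40 g
  ZrO2: 14.67% × 500.0 = 73.35 g
  Li2O: 9.568% × 500.0 = 47.84 g
  SiO2: 56.41% × 500.0 = 282.0 g
  MgO: 5.266% × 500.0 = 26.33 g
Balance tally, oxide-wise, using the reported weights, under the basis named above (target by target, the sums agree modulo rounding of the values):
  Al2O3: 45.39·0.6486 + 247.8·0.1653 = 70.40 g (target 70.40 g)
  ZrO2: 109.4·0.6706 = 73.36 g (target 73.35 g)
  Li2O: 90.52·0.4042 + 247.8·0.04540 = 47.84 g (target 47.84 g)
  SiO2: 83.45·0.6349 + 247.8·0.7794 + 109.4·0.3284 = 282.0 g (target 282.0 g)
  MgO: 83.45·0.3155 = 26.33 g (target 26.33 g)
Glass mass check: total charge less LOI = 500.0 g (the targets, summed, come to 500.0 g; versus the stated basis of 500.0 g — rounding explains the deltas).
Total batch = Σ batch = 576.6 g; ignition loss, Σ(batch × LOI) = 76.58 g; yield: glass divided by total = 86.72%.

Revised batch per 500.0 g melt:
  Raw A: 83.45 g
  Source F: 45.39 g
  Raw C: 90.52 g
  Stock D: 247.8 g
  Raw E: 109.4 g
Total batch = 576.6 g; LOI loss = 76.58 g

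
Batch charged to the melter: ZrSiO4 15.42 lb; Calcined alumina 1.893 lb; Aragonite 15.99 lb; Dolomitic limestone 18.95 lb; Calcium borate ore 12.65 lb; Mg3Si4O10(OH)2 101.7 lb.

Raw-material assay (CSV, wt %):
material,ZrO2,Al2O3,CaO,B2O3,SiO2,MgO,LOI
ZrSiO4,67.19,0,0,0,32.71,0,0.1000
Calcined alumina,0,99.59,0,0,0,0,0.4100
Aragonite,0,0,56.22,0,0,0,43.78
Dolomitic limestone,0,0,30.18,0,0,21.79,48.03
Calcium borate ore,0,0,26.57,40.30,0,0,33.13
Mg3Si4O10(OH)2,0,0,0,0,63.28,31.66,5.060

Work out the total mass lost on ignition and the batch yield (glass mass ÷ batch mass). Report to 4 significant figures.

All internal work holds exact precision from first step to last — working values are displayed with 4-significant-digit rounding on the page — exactly one rounding is applied to each reported value. All derived quantities are computed from the batch weights at 141.1 lb of glass in full float precision (LOI, the totals, net glass mass, six oxide percentages, the yield), as set out in the problem or the answer.
Material-by-material LOI:
  ZrSiO4: 15.42 × 0.001000 = 0.01542 lb
  Calcined alumina: 1.893 × 0.004100 = 0.007761 lb
  Aragonite: 15.99 × 0.4378 = 7.000 lb
  Dolomitic limestone: 18.95 × 0.4803 = 9.102 lb
  Calcium borate ore: 12.65 × 0.3313 = 4.191 lb
  Mg3Si4O10(OH)2: 101.7 × 0.05060 = 5.146 lb
Total LOI = 25.46 lb
Glass = batch − LOI = 166.6 − 25.46 = 141.1 lb

LOI loss = 25.46 lb; glass = 141.1 lb; yield = 84.72%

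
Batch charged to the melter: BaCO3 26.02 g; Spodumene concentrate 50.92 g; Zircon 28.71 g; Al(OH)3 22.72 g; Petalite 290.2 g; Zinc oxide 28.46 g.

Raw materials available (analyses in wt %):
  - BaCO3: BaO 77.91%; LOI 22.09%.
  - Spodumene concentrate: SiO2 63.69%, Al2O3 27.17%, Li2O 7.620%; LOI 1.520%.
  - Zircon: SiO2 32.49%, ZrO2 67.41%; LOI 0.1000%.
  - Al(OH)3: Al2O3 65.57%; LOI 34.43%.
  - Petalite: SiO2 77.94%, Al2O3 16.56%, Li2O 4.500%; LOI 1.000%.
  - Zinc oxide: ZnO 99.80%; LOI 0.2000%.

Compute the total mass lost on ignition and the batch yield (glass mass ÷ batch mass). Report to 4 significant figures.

The whole derivation runs at full precision end to end; intermediates are displayed with 4-significant-digit rounding at each printed step. Exactly one rounding is applied to every reported number — the derived quantities (ignition loss, glass mass, the six compositions, the totals, yield) are rebuilt in full float precision using the weight values at 429.7 g of glass exactly as printed in the question or the answer.
Ignition loss by material:
  BaCO3: 26.02 × 0.2209 = 5.748 g
  Spodumene concentrate: 50.92 × 0.01520 = 0.7740 g
  Zircon: 28.71 × 0.001000 = 0.02871 g
  Al(OH)3: 22.72 × 0.3443 = 7.822 g
  Petalite: 290.2 × 0.01000 = 2.902 g
  Zinc oxide: 28.46 × 0.002000 = 0.05692 g
Total LOI = 17.33 g
Glass = batch − LOI = 447.0 − 17.33 = 429.7 g

LOI loss = 17.33 g; glass = 429.7 g; yield = 96.12%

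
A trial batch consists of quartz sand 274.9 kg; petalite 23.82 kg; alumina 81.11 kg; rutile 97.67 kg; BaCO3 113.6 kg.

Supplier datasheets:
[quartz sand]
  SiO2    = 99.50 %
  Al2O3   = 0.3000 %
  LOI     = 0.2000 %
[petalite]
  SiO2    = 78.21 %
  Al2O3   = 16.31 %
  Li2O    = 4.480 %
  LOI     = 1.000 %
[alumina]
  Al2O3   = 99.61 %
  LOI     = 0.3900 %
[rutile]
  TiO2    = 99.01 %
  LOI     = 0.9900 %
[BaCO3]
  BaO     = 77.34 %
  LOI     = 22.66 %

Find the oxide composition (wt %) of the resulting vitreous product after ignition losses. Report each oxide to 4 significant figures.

Glass mass = 563.3 kg (batch 591.1 − LOI 27.81).
Composition: SiO2 51.87%, TiO2 17.17%, Al2O3 15.18%, BaO 15.60%, Li2O 0.1894%

Rounding to four significant figures applies to each intermediate as displayed — all internal work holds full float precision at each step — each reported figure undergoes a single rounding; derived quantities, including the totals, five oxide percentages, the yield, ignition loss, net glass mass, are computed from the batch weights per 563.3 kg of glass in exact precision, exactly as printed in the question or the answer.
Delivered oxide masses:
  SiO2: 274.9·0.9950 + 23.82·0.7821 = 292.2 kg
  TiO2: 97.67·0.9901 = 96.70 kg
  Al2O3: 274.9·0.003000 + 23.82·0.1631 + 81.11·0.9961 = 85.50 kg
  BaO: 113.6·0.7734 = 87.86 kg
  Li2O: 23.82·0.04480 = 1.067 kg
LOI: 274.9·0.002000 + 23.82·0.01000 + 81.11·0.003900 + 97.67·0.009900 + 113.6·0.2266 = 27.81 kg
Glass = total batch minus LOI = 591.1 − 27.81 = 563.3 kg (= the summed oxide contributions)
wt %: oxide over glass, times 100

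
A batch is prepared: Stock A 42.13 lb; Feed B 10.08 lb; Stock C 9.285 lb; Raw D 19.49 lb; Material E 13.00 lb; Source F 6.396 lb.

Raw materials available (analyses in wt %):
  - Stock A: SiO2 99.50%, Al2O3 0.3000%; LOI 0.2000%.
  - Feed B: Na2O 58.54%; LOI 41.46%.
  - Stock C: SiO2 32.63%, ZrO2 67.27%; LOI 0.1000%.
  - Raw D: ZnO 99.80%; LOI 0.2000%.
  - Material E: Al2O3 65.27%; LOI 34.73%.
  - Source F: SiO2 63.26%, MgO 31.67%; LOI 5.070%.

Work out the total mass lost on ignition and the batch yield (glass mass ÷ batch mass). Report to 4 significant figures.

LOI loss = 9.151 lb; glass = 91.23 lb; yield = 90.88%

Intermediates are printed rounded to 4 significant digits on the page — exact precision is kept from first step to last. Each reported figure takes just one rounding; derived quantities (ignition loss, net glass mass, the yield, the six compositions, totals) are carried from the weighed amounts per 91.23 lb of glass in full float precision, as written in the question or the answer.
Loss on ignition, line by line:
  Stock A: 42.13 × 0.002000 = 0.08426 lb
  Feed B: 10.08 × 0.4146 = 4.179 lb
  Stock C: 9.285 × 0.001000 = 0.009285 lb
  Raw D: 19.49 × 0.002000 = 0.03898 lb
  Material E: 13.00 × 0.3473 = 4.515 lb
  Source F: 6.396 × 0.05070 = 0.3243 lb
Total LOI = 9.151 lb
Glass = batch − LOI = 100.4 − 9.151 = 91.23 lb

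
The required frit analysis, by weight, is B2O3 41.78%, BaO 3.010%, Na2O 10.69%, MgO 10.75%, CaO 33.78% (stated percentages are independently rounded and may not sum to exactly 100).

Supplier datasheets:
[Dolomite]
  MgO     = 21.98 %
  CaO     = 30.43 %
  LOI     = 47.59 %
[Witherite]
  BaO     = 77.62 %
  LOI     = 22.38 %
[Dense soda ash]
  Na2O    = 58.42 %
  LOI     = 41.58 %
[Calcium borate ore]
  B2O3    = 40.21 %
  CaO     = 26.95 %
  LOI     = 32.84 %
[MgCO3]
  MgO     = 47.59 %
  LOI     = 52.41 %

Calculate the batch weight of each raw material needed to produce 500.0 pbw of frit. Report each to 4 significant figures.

Exact precision is kept at each step. Working values appear (rounded to 4 significant figures) as written. Exactly one rounding lands on every reported figure; derived quantities, which include five oxide percentages, ignition loss, the totals, glass mass, the yield, are rebuilt at exact precision, precisely as stated by the problem or the answer, from the batch weights for 500.0 pbw of glass.
Oxide-by-oxide targets in 500.0 pbw frit:
  B2O3: 41.78% × 500.0 = 208.9 pbw
  BaO: 3.010% × 500.0 = 15.05 pbw
  Na2O: 10.69% × 500.0 = 53.45 pbw
  MgO: 10.75% × 500.0 = 53.75 pbw
  CaO: 33.78% × 500.0 = 168.9 pbw
A balance pass over the oxides, from the weights as reported, versus the basis set out (delivered sums recover each target once rounding is allowed for):
  B2O3: 519.5·0.4021 = 208.9 pbw (target 208.9 pbw)
  BaO: 19.39·0.7762 = 15.05 pbw (target 15.05 pbw)
  Na2O: 91.49·0.5842 = 53.45 pbw (target 53.45 pbw)
  MgO: 94.93·0.2198 + 69.10·0.4759 = 53.75 pbw (target 53.75 pbw)
  CaO: 94.93·0.3043 + 519.5·0.2695 = 168.9 pbw (target 168.9 pbw)
Glass-mass closure: batch Σ − ignition loss = 500.0 pbw (the targets, summed, come to 500.1 pbw; versus the stated basis of 500.0 pbw — differing by rounding only).
Whole-batch sum: Σ batch = 794.4 pbw; ignition loss, Σ(batch × LOI) = 294.4 pbw; yield: glass divided by total = 62.94%.

Batch per 500.0 pbw frit:
  Dolomite: 94.93 pbw
  Witherite: 19.39 pbw
  Dense soda ash: 91.49 pbw
  Calcium borate ore: 519.5 pbw
  MgCO3: 69.10 pbw
Total batch = 794.4 pbw; LOI loss = 294.4 pbw; yield = 62.94%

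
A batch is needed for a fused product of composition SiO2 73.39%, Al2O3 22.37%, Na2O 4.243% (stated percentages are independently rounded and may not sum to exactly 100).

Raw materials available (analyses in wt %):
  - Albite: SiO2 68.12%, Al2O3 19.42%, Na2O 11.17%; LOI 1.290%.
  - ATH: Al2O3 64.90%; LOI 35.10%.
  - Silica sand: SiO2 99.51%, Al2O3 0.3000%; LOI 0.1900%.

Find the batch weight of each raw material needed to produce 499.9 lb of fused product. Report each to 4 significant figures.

The intermediate values are shown, rounded to 4 significant digits, in the printout. The whole derivation carries exact precision at all times; a single rounding produces every reported value; all derived quantities are carried at full precision (glass mass, yield, totals, the three compositions, LOI) from the batch weights per 499.9 lb of glass, as quoted within the problem or answer text.
The oxide mass targets at 499.9 lb fused product:
  SiO2: 73.39% × 499.9 = 366.9 lb
  Al2O3: 22.37% × 499.9 = 111.8 lb
  Na2O: 4.243% × 499.9 = 21.21 lb
A balance pass over the oxides, per the reported batch figures, versus the basis set out (sums match the target masses net of answer rounding effects):
  SiO2: 189.9·0.6812 + 238.7·0.9951 = 366.9 lb (target 366.9 lb)
  Al2O3: 189.9·0.1942 + 114.4·0.6490 + 238.7·0.003000 = 111.8 lb (target 111.8 lb)
  Na2O: 189.9·0.1117 = 21.21 lb (target 21.21 lb)
The glass-mass cross-check: net batch after ignition = 499.9 lb (targets for the oxides total 499.9 lb; versus the stated basis of 499.9 lb — a pure rounding effect).
Adding the batch up: Σ batch = 543.0 lb; ignition loss, Σ(batch × LOI) = 43.06 lb; the yield ratio, glass ÷ batch: 92.07%.

Batch per 499.9 lb fused product:
  Albite: 189.9 lb
  ATH: 114.4 lb
  Silica sand: 238.7 lb
Total batch = 543.0 lb; LOI loss = 43.06 lb; yield = 92.07%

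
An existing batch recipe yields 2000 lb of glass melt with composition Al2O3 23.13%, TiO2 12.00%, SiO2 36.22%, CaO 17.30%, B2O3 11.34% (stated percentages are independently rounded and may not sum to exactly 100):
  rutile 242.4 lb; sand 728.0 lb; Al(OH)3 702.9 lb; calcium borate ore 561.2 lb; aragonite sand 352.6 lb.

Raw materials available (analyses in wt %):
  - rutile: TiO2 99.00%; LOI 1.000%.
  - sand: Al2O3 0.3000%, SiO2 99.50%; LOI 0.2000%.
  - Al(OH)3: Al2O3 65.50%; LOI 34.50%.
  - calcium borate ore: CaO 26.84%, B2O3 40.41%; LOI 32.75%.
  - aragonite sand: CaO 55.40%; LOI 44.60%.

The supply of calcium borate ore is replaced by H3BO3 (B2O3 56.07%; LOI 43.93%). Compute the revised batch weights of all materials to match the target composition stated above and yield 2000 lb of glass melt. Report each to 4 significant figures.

Revised batch per 2000 lb glass melt:
  rutile: 242.4 lb
  sand: 728.0 lb
  Al(OH)3: 702.9 lb
  H3BO3: 404.5 lb
  aragonite sand: 624.5 lb
Total batch = 2702 lb; LOI loss = 702.6 lb

The working math runs at full float precision from start to finish. Mid-chain values are printed (rounded to four significant figures) across the worked steps. Every reported number undergoes a single rounding; the derived quantities, which include glass mass, five oxide percentages, the totals, yield, LOI, are recomputed at full float precision, precisely as stated by either problem or answer, from the batch weights on 2000 lb of glass.
Per-oxide target masses for 2000 lb glass melt:
  Al2O3: 23.13% × 2000 = 462.6 lb
  TiO2: 12.00% × 2000 = 240.0 lb
  SiO2: 36.22% × 2000 = 724.4 lb
  CaO: 17.30% × 2000 = 346.0 lb
  B2O3: 11.34% × 2000 = 226.8 lb
Mass-balance tally per oxide given the weights on record, at the basis given (sums match the target masses up to rounding of the answer):
  Al2O3: 728.0·0.003000 + 702.9·0.6550 = 462.6 lb (target 462.6 lb)
  TiO2: 242.4·0.9900 = 240.0 lb (target 240.0 lb)
  SiO2: 728.0·0.9950 = 724.4 lb (target 724.4 lb)
  CaO: 624.5·0.5540 = 346.0 lb (target 346.0 lb)
  B2O3: 404.5·0.5607 = 226.8 lb (target 226.8 lb)
Glass mass check: total batch − LOI = 2000 lb (summing oxide targets gives 2000 lb; against the stated basis, 2000 lb — rounding explains the deltas).
Batch grand total — Σ batch = 2702 lb; LOI loss = Σ batch·LOI = 702.6 lb; the yield ratio, glass ÷ batch: 74.00%.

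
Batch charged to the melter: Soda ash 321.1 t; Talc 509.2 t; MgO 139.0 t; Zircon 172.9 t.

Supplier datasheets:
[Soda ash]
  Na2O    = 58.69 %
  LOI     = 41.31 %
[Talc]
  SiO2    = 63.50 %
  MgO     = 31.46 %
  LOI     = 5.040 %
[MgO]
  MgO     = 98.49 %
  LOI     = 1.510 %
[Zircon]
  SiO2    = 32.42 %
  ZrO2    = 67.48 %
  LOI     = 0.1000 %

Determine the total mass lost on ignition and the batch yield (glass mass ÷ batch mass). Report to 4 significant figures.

LOI loss = 160.6 t; glass = 981.6 t; yield = 85.94%

Each numeric step keeps full precision throughout. Rounding to four significant digits applies to each in-between result as displayed. Each reported figure receives exactly one rounding; the derived quantities are carried from the weighed amounts per 981.6 t of glass in full float precision (LOI, four oxide percentages, totals, the yield, glass mass) exactly as printed in the problem or answer text.
Each material's LOI contribution:
  Soda ash: 321.1 × 0.4131 = 132.6 t
  Talc: 509.2 × 0.05040 = 25.66 t
  MgO: 139.0 × 0.01510 = 2.099 t
  Zircon: 172.9 × 0.001000 = 0.1729 t
Total LOI = 160.6 t
Glass = batch − LOI = 1142 − 160.6 = 981.6 t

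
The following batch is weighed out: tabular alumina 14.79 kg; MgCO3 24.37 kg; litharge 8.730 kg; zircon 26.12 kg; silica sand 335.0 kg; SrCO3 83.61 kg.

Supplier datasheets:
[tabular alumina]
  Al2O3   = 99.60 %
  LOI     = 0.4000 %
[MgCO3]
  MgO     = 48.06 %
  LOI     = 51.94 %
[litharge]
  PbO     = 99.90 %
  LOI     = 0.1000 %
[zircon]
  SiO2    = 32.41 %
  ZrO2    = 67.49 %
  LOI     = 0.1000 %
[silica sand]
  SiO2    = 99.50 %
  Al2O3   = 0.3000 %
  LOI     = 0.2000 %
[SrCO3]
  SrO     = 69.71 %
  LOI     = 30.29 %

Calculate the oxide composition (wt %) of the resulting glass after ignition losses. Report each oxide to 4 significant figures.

Glass mass = 453.9 kg (batch 492.6 − LOI 38.75).
Composition: SrO 12.84%, SiO2 75.31%, MgO 2.581%, Al2O3 3.467%, PbO 1.922%, ZrO2 3.884%

Working values are printed, rounded to 4 significant figures, alongside each step — each numeric step carries full float precision through every step — each reported result includes exactly one rounding; all derived quantities (ignition loss, six oxide percentages, the totals, yield, glass mass) are recomputed at full float precision using the weight values for 453.9 kg of glass precisely as stated by the question or the answer.
What the batch supplies per oxide:
  SrO: 83.61·0.6971 = 58.28 kg
  SiO2: 26.12·0.3241 + 335.0·0.9950 = 341.8 kg
  MgO: 24.37·0.4806 = 11.71 kg
  Al2O3: 14.79·0.9960 + 335.0·0.003000 = 15.74 kg
  PbO: 8.730·0.9990 = 8.721 kg
  ZrO2: 26.12·0.6749 = 17.63 kg
LOI: 14.79·0.004000 + 24.37·0.5194 + 8.730·0.001000 + 26.12·0.001000 + 335.0·0.002000 + 83.61·0.3029 = 38.75 kg
Glass = total batch minus LOI = 492.6 − 38.75 = 453.9 kg (= Σ oxide masses)
percent by weight: oxide/glass ×100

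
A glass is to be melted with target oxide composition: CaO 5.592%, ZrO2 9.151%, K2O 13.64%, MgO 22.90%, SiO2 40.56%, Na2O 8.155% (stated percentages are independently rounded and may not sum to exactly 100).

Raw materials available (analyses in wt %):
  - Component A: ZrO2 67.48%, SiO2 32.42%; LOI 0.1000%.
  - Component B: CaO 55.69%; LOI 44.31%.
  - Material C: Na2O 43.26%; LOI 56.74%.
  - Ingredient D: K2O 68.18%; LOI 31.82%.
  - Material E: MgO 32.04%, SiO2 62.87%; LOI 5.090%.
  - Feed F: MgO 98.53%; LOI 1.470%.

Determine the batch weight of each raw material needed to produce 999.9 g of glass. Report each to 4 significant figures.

Intermediates are shown (rounded to four significant figures) in the printout; the working math keeps full precision at each step. A single rounding yields every reported figure; derived quantities are re-derived from the weighed amounts at 999.9 g of glass at exact precision (the six compositions, ignition loss, totals, glass mass, the yield), as set out in either problem or answer.
Target oxide masses per 999.9 g glass:
  CaO: 5.592% × 999.9 = 55.91 g
  ZrO2: 9.151% × 999.9 = 91.50 g
  K2O: 13.64% × 999.9 = 136.4 g
  MgO: 22.90% × 999.9 = 229.0 g
  SiO2: 40.56% × 999.9 = 405.6 g
  Na2O: 8.155% × 999.9 = 81.54 g
Mass-balance tally per oxide on the weights just shown, under the basis named above (each sum matches its target mass given rounding of the digits):
  CaO: 100.4·0.5569 = 55.91 g (target 55.91 g)
  ZrO2: 135.6·0.6748 = 91.50 g (target 91.50 g)
  K2O: 200.0·0.6818 = 136.4 g (target 136.4 g)
  MgO: 575.2·0.3204 + 45.36·0.9853 = 229.0 g (target 229.0 g)
  SiO2: 135.6·0.3242 + 575.2·0.6287 = 405.6 g (target 405.6 g)
  Na2O: 188.5·0.4326 = 81.55 g (target 81.54 g)
Consistency of the glass mass: total batch − LOI = 999.9 g (the Σ of target masses is 999.9 g; basis as stated: 999.9 g — differing by rounding only).
Batch grand total — Σ batch = 1245 g; the LOI term Σ batch·LOI equals 245.2 g; yield: glass divided by total = 80.31%.

Batch per 999.9 g glass:
  Component A: 135.6 g
  Component B: 100.4 g
  Material C: 188.5 g
  Ingredient D: 200.0 g
  Material E: 575.2 g
  Feed F: 45.36 g
Total batch = 1245 g; LOI loss = 245.2 g; yield = 80.31%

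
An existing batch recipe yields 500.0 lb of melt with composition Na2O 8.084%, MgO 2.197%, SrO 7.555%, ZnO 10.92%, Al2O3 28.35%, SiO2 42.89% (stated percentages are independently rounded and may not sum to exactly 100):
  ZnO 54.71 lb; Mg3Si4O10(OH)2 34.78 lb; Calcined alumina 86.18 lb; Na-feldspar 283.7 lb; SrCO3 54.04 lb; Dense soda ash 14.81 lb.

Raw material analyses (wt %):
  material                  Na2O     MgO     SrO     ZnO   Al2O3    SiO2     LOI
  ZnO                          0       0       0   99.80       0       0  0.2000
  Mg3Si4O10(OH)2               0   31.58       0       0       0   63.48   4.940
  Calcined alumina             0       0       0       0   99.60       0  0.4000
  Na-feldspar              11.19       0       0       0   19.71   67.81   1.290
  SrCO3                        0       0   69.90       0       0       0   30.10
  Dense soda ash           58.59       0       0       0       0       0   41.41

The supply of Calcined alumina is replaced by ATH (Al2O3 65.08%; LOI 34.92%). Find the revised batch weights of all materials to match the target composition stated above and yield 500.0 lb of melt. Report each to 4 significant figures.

Revised batch per 500.0 lb melt:
  ZnO: 54.71 lb
  Mg3Si4O10(OH)2: 34.78 lb
  ATH: 131.9 lb
  Na-feldspar: 283.7 lb
  SrCO3: 54.04 lb
  Dense soda ash: 14.81 lb
Total batch = 573.9 lb; LOI loss = 73.95 lb

Working values appear (rounded to four significant digits) on the page; all internal work carries full precision at each step. A single rounding yields each reported number. All derived quantities are re-derived from the batch weights at 500.0 lb of glass at full float precision (totals, the yield, glass mass, six oxide percentages, LOI), precisely as stated by the problem or the answer.
Target masses of each oxide per 500.0 lb melt:
  Na2O: 8.084% × 500.0 = 40.42 lb
  MgO: 2.197% × 500.0 = 10.98 lb
  SrO: 7.555% × 500.0 = 37.78 lb
  ZnO: 10.92% × 500.0 = 54.60 lb
  Al2O3: 28.35% × 500.0 = 141.8 lb
  SiO2: 42.89% × 500.0 = 214.4 lb
Oxide-by-oxide audit on the weights just shown, against the basis in use (target by target, the sums agree exact up to rounding of places):
  Na2O: 283.7·0.1119 + 14.81·0.5859 = 40.42 lb (target 40.42 lb)
  MgO: 34.78·0.3158 = 10.98 lb (target 10.98 lb)
  SrO: 54.04·0.6990 = 37.77 lb (target 37.78 lb)
  ZnO: 54.71·0.9980 = 54.60 lb (target 54.60 lb)
  Al2O3: 131.9·0.6508 + 283.7·0.1971 = 141.8 lb (target 141.8 lb)
  SiO2: 34.78·0.6348 + 283.7·0.6781 = 214.5 lb (target 214.4 lb)
Glass mass check: total charge less LOI = 500.0 lb (targets for the oxides total 500.0 lb; against the stated basis, 500.0 lb — rounding explains the deltas).
Total batch = Σ batch = 573.9 lb; loss to ignition Σ batch·LOI = 73.95 lb; glass ÷ batch gives a yield of 87.12%.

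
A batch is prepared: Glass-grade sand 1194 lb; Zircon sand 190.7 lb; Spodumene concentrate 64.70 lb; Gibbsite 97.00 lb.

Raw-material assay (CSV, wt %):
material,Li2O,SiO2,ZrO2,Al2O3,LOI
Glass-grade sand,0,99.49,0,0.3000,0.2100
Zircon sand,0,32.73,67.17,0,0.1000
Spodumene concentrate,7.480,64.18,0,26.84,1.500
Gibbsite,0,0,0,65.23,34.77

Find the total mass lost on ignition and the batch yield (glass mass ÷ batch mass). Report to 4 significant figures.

LOI loss = 37.40 lb; glass = 1509 lb; yield = 97.58%

All internal work runs at full precision in every operation; mid-chain values are rounded to four significant figures when displayed. Every reported value is rounded once only. All derived quantities (net glass mass, totals, the yield, the four compositions, LOI) are re-derived in full precision starting from the weights per 1509 lb of glass, as quoted within question or answer.
Material-by-material LOI:
  Glass-grade sand: 1194 × 0.002100 = 2.507 lb
  Zircon sand: 190.7 × 0.001000 = 0.1907 lb
  Spodumene concentrate: 64.70 × 0.01500 = 0.9705 lb
  Gibbsite: 97.00 × 0.3477 = 33.73 lb
Total LOI = 37.40 lb
Glass = batch − LOI = 1546 − 37.40 = 1509 lb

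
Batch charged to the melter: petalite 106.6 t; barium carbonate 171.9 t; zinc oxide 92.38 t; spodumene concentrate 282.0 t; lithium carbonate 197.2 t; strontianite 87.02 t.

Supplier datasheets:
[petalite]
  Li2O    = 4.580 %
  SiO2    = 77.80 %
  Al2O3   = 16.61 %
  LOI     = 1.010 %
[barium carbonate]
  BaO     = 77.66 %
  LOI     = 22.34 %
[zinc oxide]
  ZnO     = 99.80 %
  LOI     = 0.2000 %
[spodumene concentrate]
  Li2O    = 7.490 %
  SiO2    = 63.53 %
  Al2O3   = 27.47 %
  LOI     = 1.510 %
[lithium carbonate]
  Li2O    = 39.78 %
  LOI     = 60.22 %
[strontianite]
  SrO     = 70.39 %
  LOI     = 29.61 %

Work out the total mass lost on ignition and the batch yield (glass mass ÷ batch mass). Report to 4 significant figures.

LOI loss = 188.4 t; glass = 748.7 t; yield = 79.89%

Exact precision is kept end to end. Working values are displayed, with 4-significant-figure rounding, between the steps. Every reported number is rounded once only — derived quantities, which include LOI, the six compositions, totals, glass mass, yield, are re-derived in full float precision, as quoted within question or answer, from the batch weights on 748.7 t of glass.
Loss on ignition, line by line:
  petalite: 106.6 × 0.01010 = 1.077 t
  barium carbonate: 171.9 × 0.2234 = 38.40 t
  zinc oxide: 92.38 × 0.002000 = 0.1848 t
  spodumene concentrate: 282.0 × 0.01510 = 4.258 t
  lithium carbonate: 197.2 × 0.6022 = 118.8 t
  strontianite: 87.02 × 0.2961 = 25.77 t
Total LOI = 188.4 t
Glass = batch − LOI = 937.1 − 188.4 = 748.7 t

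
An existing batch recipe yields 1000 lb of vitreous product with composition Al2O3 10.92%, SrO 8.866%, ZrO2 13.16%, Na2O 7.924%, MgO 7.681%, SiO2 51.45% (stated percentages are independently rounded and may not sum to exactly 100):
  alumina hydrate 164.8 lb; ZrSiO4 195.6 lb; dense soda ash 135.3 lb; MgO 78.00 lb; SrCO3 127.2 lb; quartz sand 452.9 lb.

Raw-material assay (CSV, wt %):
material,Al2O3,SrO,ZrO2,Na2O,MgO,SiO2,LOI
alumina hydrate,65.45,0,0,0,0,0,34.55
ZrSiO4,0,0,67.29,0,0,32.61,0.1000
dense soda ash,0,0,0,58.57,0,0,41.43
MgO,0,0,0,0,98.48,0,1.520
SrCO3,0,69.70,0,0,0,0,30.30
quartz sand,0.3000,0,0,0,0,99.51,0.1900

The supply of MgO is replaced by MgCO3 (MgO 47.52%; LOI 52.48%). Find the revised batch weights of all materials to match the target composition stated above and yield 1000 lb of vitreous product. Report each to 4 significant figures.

Revised batch per 1000 lb vitreous product:
  alumina hydrate: 164.8 lb
  ZrSiO4: 195.6 lb
  dense soda ash: 135.3 lb
  MgCO3: 161.6 lb
  SrCO3: 127.2 lb
  quartz sand: 452.9 lb
Total batch = 1237 lb; LOI loss = 237.4 lb

Intermediates are shown with 4-significant-figure rounding when written out; all internal work keeps exact precision in every operation — each reported figure is rounded once only. The derived quantities, including glass mass, the totals, LOI, the yield, six oxide percentages, are re-derived from the batch weights per 1000 lb of glass in full precision as they appear in question or answer.
The oxide mass targets at 1000 lb vitreous product:
  Al2O3: 10.92% × 1000 = 109.2 lb
  SrO: 8.866% × 1000 = 88.66 lb
  ZrO2: 13.16% × 1000 = 131.6 lb
  Na2O: 7.924% × 1000 = 79.24 lb
  MgO: 7.681% × 1000 = 76.81 lb
  SiO2: 51.45% × 1000 = 514.5 lb
Sums-versus-targets review per the reported batch figures, on the stated basis (sum by sum, the targets are met within answer rounding):
  Al2O3: 164.8·0.6545 + 452.9·0.003000 = 109.2 lb (target 109.2 lb)
  SrO: 127.2·0.6970 = 88.66 lb (target 88.66 lb)
  ZrO2: 195.6·0.6729 = 131.6 lb (target 131.6 lb)
  Na2O: 135.3·0.5857 = 79.25 lb (target 79.24 lb)
  MgO: 161.6·0.4752 = 76.79 lb (target 76.81 lb)
  SiO2: 195.6·0.3261 + 452.9·0.9951 = 514.5 lb (target 514.5 lb)
The glass-mass cross-check: batch Σ − ignition loss = 1000 lb (the targets, summed, come to 1000 lb; stated basis 1000 lb — gaps are rounding artifacts).
Summing the batch: Σ batch = 1237 lb; Σ batch·LOI gives LOI loss = 237.4 lb; the yield ratio, glass ÷ batch: 80.81%.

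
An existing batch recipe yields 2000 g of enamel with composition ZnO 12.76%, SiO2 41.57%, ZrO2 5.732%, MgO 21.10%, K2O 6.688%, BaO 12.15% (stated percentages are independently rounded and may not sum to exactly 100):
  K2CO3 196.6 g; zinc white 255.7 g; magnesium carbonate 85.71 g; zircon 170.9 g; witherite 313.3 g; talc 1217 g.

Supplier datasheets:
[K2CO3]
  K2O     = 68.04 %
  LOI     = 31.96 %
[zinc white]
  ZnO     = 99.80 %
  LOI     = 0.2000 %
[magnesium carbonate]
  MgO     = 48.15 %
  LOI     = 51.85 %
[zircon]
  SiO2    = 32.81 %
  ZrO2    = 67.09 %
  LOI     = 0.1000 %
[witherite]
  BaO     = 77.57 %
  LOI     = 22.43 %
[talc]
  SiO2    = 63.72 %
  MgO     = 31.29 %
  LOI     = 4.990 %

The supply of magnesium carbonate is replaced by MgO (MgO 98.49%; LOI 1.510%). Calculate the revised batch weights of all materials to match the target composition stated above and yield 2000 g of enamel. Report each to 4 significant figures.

Revised batch per 2000 g enamel:
  K2CO3: 196.6 g
  zinc white: 255.7 g
  MgO: 41.90 g
  zircon: 170.9 g
  witherite: 313.3 g
  talc: 1217 g
Total batch = 2195 g; LOI loss = 195.1 g

All arithmetic keeps full precision at every stage — the intermediate values are displayed rounded to four significant digits across the worked steps. Every reported result carries a single rounding. All derived quantities (the yield, net glass mass, LOI, totals, the six compositions) are re-derived from the weighed amounts for 2000 g of glass at exact precision, as given in problem or answer.
The oxide mass targets at 2000 g enamel:
  ZnO: 12.76% × 2000 = 255.2 g
  SiO2: 41.57% × 2000 = 831.4 g
  ZrO2: 5.732% × 2000 = 114.6 g
  MgO: 21.10% × 2000 = 422.0 g
  K2O: 6.688% × 2000 = 133.8 g
  BaO: 12.15% × 2000 = 243.0 g
Per-oxide balance check per the reported batch figures, on the stated basis (delivered sums recover each target inside rounding margins):
  ZnO: 255.7·0.9980 = 255.2 g (target 255.2 g)
  SiO2: 170.9·0.3281 + 1217·0.6372 = 831.5 g (target 831.4 g)
  ZrO2: 170.9·0.6709 = 114.7 g (target 114.6 g)
  MgO: 41.90·0.9849 + 1217·0.3129 = 422.1 g (target 422.0 g)
  K2O: 196.6·0.6804 = 133.8 g (target 133.8 g)
  BaO: 313.3·0.7757 = 243.0 g (target 243.0 g)
Auditing the glass mass value: batch Σ − ignition loss = 2000 g (per-oxide target masses sum to 2000 g; the stated basis being 2000 g — deltas are rounding alone).
Batch total: Σ batch = 2195 g; LOI removed, Σ of batch·LOI: 195.1 g; glass ÷ batch gives a yield of 91.11%.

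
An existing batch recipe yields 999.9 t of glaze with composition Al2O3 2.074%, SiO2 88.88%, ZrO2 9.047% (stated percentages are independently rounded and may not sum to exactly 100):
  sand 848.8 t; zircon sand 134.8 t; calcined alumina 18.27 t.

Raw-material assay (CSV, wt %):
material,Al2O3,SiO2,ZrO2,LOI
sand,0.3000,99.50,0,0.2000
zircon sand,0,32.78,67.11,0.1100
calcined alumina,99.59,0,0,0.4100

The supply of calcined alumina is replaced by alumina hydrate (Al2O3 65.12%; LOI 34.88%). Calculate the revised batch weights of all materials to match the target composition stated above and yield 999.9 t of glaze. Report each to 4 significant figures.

Mid-chain values are rounded off to 4 significant digits when quoted; all internal work holds full precision throughout. Every reported result takes just one rounding. Derived quantities (LOI, net glass mass, three oxide percentages, totals, yield) are rebuilt at full precision using the weight values at 999.9 t of glass as written in problem or answer.
The oxide mass targets at 999.9 t glaze:
  Al2O3: 2.074% × 999.9 = 20.74 t
  SiO2: 88.88% × 999.9 = 888.7 t
  ZrO2: 9.047% × 999.9 = 90.46 t
Verifying the oxide balance from the weights as reported, on the stated basis (each sum matches its target mass net of answer rounding effects):
  Al2O3: 848.8·0.003000 + 27.94·0.6512 = 20.74 t (target 20.74 t)
  SiO2: 848.8·0.9950 + 134.8·0.3278 = 888.7 t (target 888.7 t)
  ZrO2: 134.8·0.6711 = 90.46 t (target 90.46 t)
Glass mass check: batch total minus LOI = 999.9 t (summing oxide targets gives 999.9 t; the stated basis being 999.9 t — any gap is answer rounding).
Summing the batch: Σ batch = 1012 t; Σ batch·LOI gives LOI loss = 11.59 t; yield = glass ÷ total batch = 98.85%.

Revised batch per 999.9 t glaze:
  sand: 848.8 t
  zircon sand: 134.8 t
  alumina hydrate: 27.94 t
Total batch = 1012 t; LOI loss = 11.59 t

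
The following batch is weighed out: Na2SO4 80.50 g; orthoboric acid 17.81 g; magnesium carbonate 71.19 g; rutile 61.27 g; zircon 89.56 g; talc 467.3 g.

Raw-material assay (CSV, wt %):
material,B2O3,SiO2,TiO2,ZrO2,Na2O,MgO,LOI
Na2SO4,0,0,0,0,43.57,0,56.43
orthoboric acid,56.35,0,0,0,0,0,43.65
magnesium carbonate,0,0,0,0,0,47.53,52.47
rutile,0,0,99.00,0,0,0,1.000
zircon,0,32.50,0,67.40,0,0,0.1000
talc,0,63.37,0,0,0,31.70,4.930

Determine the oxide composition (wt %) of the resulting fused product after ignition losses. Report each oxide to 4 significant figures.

Glass mass = 673.3 g (batch 787.6 − LOI 114.3).
Composition: B2O3 1.490%, SiO2 48.30%, TiO2 9.008%, ZrO2 8.965%, Na2O 5.209%, MgO 27.03%

Working values appear with 4-significant-digit rounding at each printed step. Each numeric step keeps full float precision throughout — every reported value is rounded a single time; all derived quantities, which include net glass mass, the yield, LOI, the totals, the six compositions, are recomputed in full float precision, as written in either problem or answer, starting from the weights on 673.3 g of glass.
Delivered oxide masses:
  B2O3: 17.81·0.5635 = 10.04 g
  SiO2: 89.56·0.3250 + 467.3·0.6337 = 325.2 g
  TiO2: 61.27·0.9900 = 60.66 g
  ZrO2: 89.56·0.6740 = 60.36 g
  Na2O: 80.50·0.4357 = 35.07 g
  MgO: 71.19·0.4753 + 467.3·0.3170 = 182.0 g
LOI: 80.50·0.5643 + 17.81·0.4365 + 71.19·0.5247 + 61.27·0.01000 + 89.56·0.001000 + 467.3·0.04930 = 114.3 g
Net of LOI, the glass mass = 787.6 − 114.3 = 673.3 g (consistent with Σ oxide mass)
each wt % is 100 × oxide ÷ glass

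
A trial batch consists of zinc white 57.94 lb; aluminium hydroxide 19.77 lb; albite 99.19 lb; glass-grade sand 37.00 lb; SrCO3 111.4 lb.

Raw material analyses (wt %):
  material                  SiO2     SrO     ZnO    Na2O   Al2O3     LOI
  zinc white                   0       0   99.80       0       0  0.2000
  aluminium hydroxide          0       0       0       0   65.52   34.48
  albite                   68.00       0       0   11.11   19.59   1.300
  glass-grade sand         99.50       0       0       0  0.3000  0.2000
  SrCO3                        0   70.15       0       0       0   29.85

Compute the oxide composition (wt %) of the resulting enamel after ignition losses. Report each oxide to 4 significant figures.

Intermediates are printed rounded off to 4 significant digits alongside each step; each numeric step maintains full float precision at all times — each reported result is rounded a single time. Derived quantities are recomputed starting from the weights for 283.8 lb of glass at full float precision (the yield, five oxide percentages, totals, net glass mass, ignition loss) as they appear in the problem or the answer.
Oxide-by-oxide delivered mass:
  SiO2: 99.19·0.6800 + 37.00·0.9950 = 104.3 lb
  SrO: 111.4·0.7015 = 78.15 lb
  ZnO: 57.94·0.9980 = 57.82 lb
  Na2O: 99.19·0.1111 = 11.02 lb
  Al2O3: 19.77·0.6552 + 99.19·0.1959 + 37.00·0.003000 = 32.50 lb
LOI: 57.94·0.002000 + 19.77·0.3448 + 99.19·0.01300 + 37.00·0.002000 + 111.4·0.2985 = 41.55 lb
batch − LOI leaves glass = 325.3 − 41.55 = 283.8 lb (= the summed oxide contributions)
wt %: oxide over glass, times 100

Glass mass = 283.8 lb (batch 325.3 − LOI 41.55).
Composition: SiO2 36.74%, SrO 27.54%, ZnO 20.38%, Na2O 3.884%, Al2O3 11.45%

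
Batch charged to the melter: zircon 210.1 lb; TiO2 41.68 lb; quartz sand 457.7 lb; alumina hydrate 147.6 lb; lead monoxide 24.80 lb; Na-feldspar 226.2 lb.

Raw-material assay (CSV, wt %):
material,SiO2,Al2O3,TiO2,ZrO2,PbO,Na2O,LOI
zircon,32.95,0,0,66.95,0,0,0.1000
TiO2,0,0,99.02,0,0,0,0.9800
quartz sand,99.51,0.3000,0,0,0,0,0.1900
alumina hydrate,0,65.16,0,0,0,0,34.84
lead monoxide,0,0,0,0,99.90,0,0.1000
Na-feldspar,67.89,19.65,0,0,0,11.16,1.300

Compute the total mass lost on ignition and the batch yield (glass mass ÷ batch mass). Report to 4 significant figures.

All internal work keeps exact precision in every operation — values along the way appear rounded to four significant figures alongside each step — each reported number is rounded just once; derived quantities, including glass mass, the yield, totals, LOI, six oxide percentages, are recomputed using the weight values on 1052 lb of glass at full precision as given in either problem or answer.
LOI of each material in turn:
  zircon: 210.1 × 0.001000 = 0.2101 lb
  TiO2: 41.68 × 0.009800 = 0.4085 lb
  quartz sand: 457.7 × 0.001900 = 0.8696 lb
  alumina hydrate: 147.6 × 0.3484 = 51.42 lb
  lead monoxide: 24.80 × 0.001000 = 0.02480 lb
  Na-feldspar: 226.2 × 0.01300 = 2.941 lb
Total LOI = 55.88 lb
Glass = batch − LOI = 1108 − 55.88 = 1052 lb

LOI loss = 55.88 lb; glass = 1052 lb; yield = 94.96%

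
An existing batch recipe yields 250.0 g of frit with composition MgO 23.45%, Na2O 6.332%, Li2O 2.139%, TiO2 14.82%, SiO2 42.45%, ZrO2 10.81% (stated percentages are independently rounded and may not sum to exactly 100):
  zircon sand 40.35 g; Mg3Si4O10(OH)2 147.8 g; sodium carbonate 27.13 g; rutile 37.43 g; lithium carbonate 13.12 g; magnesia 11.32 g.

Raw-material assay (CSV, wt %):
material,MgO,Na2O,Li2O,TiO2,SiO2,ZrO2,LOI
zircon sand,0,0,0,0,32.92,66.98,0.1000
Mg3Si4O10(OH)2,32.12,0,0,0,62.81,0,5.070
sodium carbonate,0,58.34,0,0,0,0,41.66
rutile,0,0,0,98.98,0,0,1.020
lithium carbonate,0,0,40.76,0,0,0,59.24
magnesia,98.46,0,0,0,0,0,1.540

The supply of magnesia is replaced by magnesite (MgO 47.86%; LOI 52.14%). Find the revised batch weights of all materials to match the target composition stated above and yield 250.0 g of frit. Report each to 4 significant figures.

Full precision is held at all times — mid-chain values appear rounded to 4 significant figures in the printout. Exactly one rounding goes into every reported result. The derived quantities are computed in full precision (yield, the totals, ignition loss, net glass mass, six oxide percentages) from the batch weights on 250.0 g of glass as written in the question or the answer.
Per-oxide target masses for 250.0 g frit:
  MgO: 23.45% × 250.0 = 58.62 g
  Na2O: 6.332% × 250.0 = 15.83 g
  Li2O: 2.139% × 250.0 = 5.348 g
  TiO2: 14.82% × 250.0 = 37.05 g
  SiO2: 42.45% × 250.0 = 106.1 g
  ZrO2: 10.81% × 250.0 = 27.02 g
Mass-balance tally per oxide with the batch weights as given, relative to the basis at hand (each sum matches its target mass within answer rounding):
  MgO: 147.8·0.3212 + 23.29·0.4786 = 58.62 g (target 58.62 g)
  Na2O: 27.13·0.5834 = 15.83 g (target 15.83 g)
  Li2O: 13.12·0.4076 = 5.348 g (target 5.348 g)
  TiO2: 37.43·0.9898 = 37.05 g (target 37.05 g)
  SiO2: 40.35·0.3292 + 147.8·0.6281 = 106.1 g (target 106.1 g)
  ZrO2: 40.35·0.6698 = 27.03 g (target 27.02 g)
Mass balance on the glass: batch Σ − ignition loss = 250.0 g (the targets, summed, come to 250.0 g; the stated basis being 250.0 g — differing by rounding only).
Adding the batch up: Σ batch = 289.1 g; ignition loss, Σ(batch × LOI) = 39.13 g; glass ÷ batch gives a yield of 86.46%.

Revised batch per 250.0 g frit:
  zircon sand: 40.35 g
  Mg3Si4O10(OH)2: 147.8 g
  sodium carbonate: 27.13 g
  rutile: 37.43 g
  lithium carbonate: 13.12 g
  magnesite: 23.29 g
Total batch = 289.1 g; LOI loss = 39.13 g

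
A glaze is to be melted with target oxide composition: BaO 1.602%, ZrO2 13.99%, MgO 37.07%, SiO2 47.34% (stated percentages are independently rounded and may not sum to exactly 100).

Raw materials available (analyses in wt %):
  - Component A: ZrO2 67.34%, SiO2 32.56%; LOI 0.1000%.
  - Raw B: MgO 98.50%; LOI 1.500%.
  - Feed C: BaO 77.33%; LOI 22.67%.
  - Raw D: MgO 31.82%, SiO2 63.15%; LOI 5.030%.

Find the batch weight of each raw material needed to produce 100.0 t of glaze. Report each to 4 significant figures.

Batch per 100.0 t glaze:
  Component A: 20.78 t
  Raw B: 16.88 t
  Feed C: 2.072 t
  Raw D: 64.25 t
Total batch = 104.0 t; LOI loss = 3.975 t; yield = 96.18%

Each numeric step runs at full precision through every step; intermediates are displayed (rounded to 4 significant digits) as written; exactly one rounding is applied to every reported figure; all derived quantities, which include the totals, the yield, ignition loss, four oxide percentages, net glass mass, are rebuilt at full precision, exactly as printed in problem or answer, starting from the weights for 100.0 t of glass.
Oxide mass targets, per 100.0 t glaze:
  BaO: 1.602% × 100.0 = 1.602 t
  ZrO2: 13.99% × 100.0 = 13.99 t
  MgO: 37.07% × 100.0 = 37.07 t
  SiO2: 47.34% × 100.0 = 47.34 t
A balance pass over the oxides, from the weights as reported, relative to the basis at hand (each sum matches its target mass given rounding of the digits):
  BaO: 2.072·0.7733 = 1.602 t (target 1.602 t)
  ZrO2: 20.78·0.6734 = 13.99 t (target 13.99 t)
  MgO: 16.88·0.9850 + 64.25·0.3182 = 37.07 t (target 37.07 t)
  SiO2: 20.78·0.3256 + 64.25·0.6315 = 47.34 t (target 47.34 t)
Consistency of the glass mass: batch total minus LOI = 100.0 t (per-oxide target masses sum to 100.0 t; versus the stated basis of 100.0 t — deltas are rounding alone).
Total batch = Σ batch = 104.0 t; the LOI term Σ batch·LOI equals 3.975 t; as yield: glass ÷ batch → 96.18%.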